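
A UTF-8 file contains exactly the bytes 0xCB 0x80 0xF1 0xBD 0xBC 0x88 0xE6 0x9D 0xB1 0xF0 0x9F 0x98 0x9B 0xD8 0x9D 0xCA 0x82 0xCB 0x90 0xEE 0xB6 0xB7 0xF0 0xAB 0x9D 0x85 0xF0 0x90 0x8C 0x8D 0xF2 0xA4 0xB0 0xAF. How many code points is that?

Byte at offset 0: 0xCB = 11001011 → 2-byte char (#1). Advance 2.
Byte at offset 2: 0xF1 = 11110001 → 4-byte char (#2). Advance 4.
Byte at offset 6: 0xE6 = 11100110 → 3-byte char (#3). Advance 3.
Byte at offset 9: 0xF0 = 11110000 → 4-byte char (#4). Advance 4.
Byte at offset 13: 0xD8 = 11011000 → 2-byte char (#5). Advance 2.
Byte at offset 15: 0xCA = 11001010 → 2-byte char (#6). Advance 2.
Byte at offset 17: 0xCB = 11001011 → 2-byte char (#7). Advance 2.
Byte at offset 19: 0xEE = 11101110 → 3-byte char (#8). Advance 3.
Byte at offset 22: 0xF0 = 11110000 → 4-byte char (#9). Advance 4.
Byte at offset 26: 0xF0 = 11110000 → 4-byte char (#10). Advance 4.
Byte at offset 30: 0xF2 = 11110010 → 4-byte char (#11). Advance 4.
Reached end at offset 34 after 11 code points.

11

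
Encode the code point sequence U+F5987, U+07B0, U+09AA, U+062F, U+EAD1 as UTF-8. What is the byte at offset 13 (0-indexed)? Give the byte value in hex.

U+F5987 → 4-byte form F3 B5 A6 87 at offsets 0–3.
U+07B0 → 2-byte form DE B0 at offsets 4–5.
U+09AA → 3-byte form E0 A6 AA at offsets 6–8.
U+062F → 2-byte form D8 AF at offsets 9–10.
U+EAD1 → 3-byte form EE AB 91 at offsets 11–13.
Offset 13 falls in char 5's range; it's byte 3 of EE AB 91 = 0x91.

0x91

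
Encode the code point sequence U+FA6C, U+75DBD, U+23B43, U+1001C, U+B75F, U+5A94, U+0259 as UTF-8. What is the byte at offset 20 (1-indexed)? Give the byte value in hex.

1-indexed offset 20 is 0-indexed offset 19.
U+FA6C → 3-byte form EF A9 AC at offsets 0–2.
U+75DBD → 4-byte form F1 B5 B6 BD at offsets 3–6.
U+23B43 → 4-byte form F0 A3 AD 83 at offsets 7–10.
U+1001C → 4-byte form F0 90 80 9C at offsets 11–14.
U+B75F → 3-byte form EB 9D 9F at offsets 15–17.
U+5A94 → 3-byte form E5 AA 94 at offsets 18–20.
Offset 19 falls in char 6's range; it's byte 2 of E5 AA 94 = 0xAA.

0xAA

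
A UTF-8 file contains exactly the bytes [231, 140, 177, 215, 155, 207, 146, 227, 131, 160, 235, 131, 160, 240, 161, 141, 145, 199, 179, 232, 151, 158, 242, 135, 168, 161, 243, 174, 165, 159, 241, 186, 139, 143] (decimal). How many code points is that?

11

Byte at offset 0: 0xE7 = 11100111 → 3-byte char (#1). Advance 3.
Byte at offset 3: 0xD7 = 11010111 → 2-byte char (#2). Advance 2.
Byte at offset 5: 0xCF = 11001111 → 2-byte char (#3). Advance 2.
Byte at offset 7: 0xE3 = 11100011 → 3-byte char (#4). Advance 3.
Byte at offset 10: 0xEB = 11101011 → 3-byte char (#5). Advance 3.
Byte at offset 13: 0xF0 = 11110000 → 4-byte char (#6). Advance 4.
Byte at offset 17: 0xC7 = 11000111 → 2-byte char (#7). Advance 2.
Byte at offset 19: 0xE8 = 11101000 → 3-byte char (#8). Advance 3.
Byte at offset 22: 0xF2 = 11110010 → 4-byte char (#9). Advance 4.
Byte at offset 26: 0xF3 = 11110011 → 4-byte char (#10). Advance 4.
Byte at offset 30: 0xF1 = 11110001 → 4-byte char (#11). Advance 4.
Reached end at offset 34 after 11 code points.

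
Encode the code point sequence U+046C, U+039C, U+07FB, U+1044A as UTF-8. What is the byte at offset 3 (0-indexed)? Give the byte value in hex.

0x9C

U+046C → 2-byte form D1 AC at offsets 0–1.
U+039C → 2-byte form CE 9C at offsets 2–3.
Offset 3 falls in char 2's range; it's byte 2 of CE 9C = 0x9C.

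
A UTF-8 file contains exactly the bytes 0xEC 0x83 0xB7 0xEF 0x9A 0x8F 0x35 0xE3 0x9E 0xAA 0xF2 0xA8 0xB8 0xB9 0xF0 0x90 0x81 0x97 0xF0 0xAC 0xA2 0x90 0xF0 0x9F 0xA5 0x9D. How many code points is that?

8

Byte at offset 0: 0xEC = 11101100 → 3-byte char (#1). Advance 3.
Byte at offset 3: 0xEF = 11101111 → 3-byte char (#2). Advance 3.
Byte at offset 6: 0x35 = 00110101 → 1-byte char (#3). Advance 1.
Byte at offset 7: 0xE3 = 11100011 → 3-byte char (#4). Advance 3.
Byte at offset 10: 0xF2 = 11110010 → 4-byte char (#5). Advance 4.
Byte at offset 14: 0xF0 = 11110000 → 4-byte char (#6). Advance 4.
Byte at offset 18: 0xF0 = 11110000 → 4-byte char (#7). Advance 4.
Byte at offset 22: 0xF0 = 11110000 → 4-byte char (#8). Advance 4.
Reached end at offset 26 after 8 code points.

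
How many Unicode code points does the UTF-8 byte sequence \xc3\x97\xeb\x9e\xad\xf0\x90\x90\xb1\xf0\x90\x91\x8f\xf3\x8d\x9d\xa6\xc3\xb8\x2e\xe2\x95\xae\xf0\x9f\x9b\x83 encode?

Byte at offset 0: 0xC3 = 11000011 → 2-byte char (#1). Advance 2.
Byte at offset 2: 0xEB = 11101011 → 3-byte char (#2). Advance 3.
Byte at offset 5: 0xF0 = 11110000 → 4-byte char (#3). Advance 4.
Byte at offset 9: 0xF0 = 11110000 → 4-byte char (#4). Advance 4.
Byte at offset 13: 0xF3 = 11110011 → 4-byte char (#5). Advance 4.
Byte at offset 17: 0xC3 = 11000011 → 2-byte char (#6). Advance 2.
Byte at offset 19: 0x2E = 00101110 → 1-byte char (#7). Advance 1.
Byte at offset 20: 0xE2 = 11100010 → 3-byte char (#8). Advance 3.
Byte at offset 23: 0xF0 = 11110000 → 4-byte char (#9). Advance 4.
Reached end at offset 27 after 9 code points.

9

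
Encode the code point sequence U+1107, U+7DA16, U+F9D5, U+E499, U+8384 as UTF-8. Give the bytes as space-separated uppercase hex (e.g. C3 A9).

U+1107: 3-byte form → E1 84 87.
U+7DA16: 4-byte form → F1 BD A8 96.
U+F9D5: 3-byte form → EF A7 95.
U+E499: 3-byte form → EE 92 99.
U+8384: 3-byte form → E8 8E 84.
Concatenated (16 bytes): E1 84 87 F1 BD A8 96 EF A7 95 EE 92 99 E8 8E 84.

E1 84 87 F1 BD A8 96 EF A7 95 EE 92 99 E8 8E 84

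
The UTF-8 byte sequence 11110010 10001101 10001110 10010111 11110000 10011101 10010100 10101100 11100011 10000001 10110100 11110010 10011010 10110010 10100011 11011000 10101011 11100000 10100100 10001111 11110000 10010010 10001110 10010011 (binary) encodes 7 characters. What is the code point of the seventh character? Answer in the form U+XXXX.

U+12393

Offset 0: leading byte 0xF2 = 11110010 → 4-byte char #1 = F2 8D 8E 97.
Offset 4: leading byte 0xF0 = 11110000 → 4-byte char #2 = F0 9D 94 AC.
Offset 8: leading byte 0xE3 = 11100011 → 3-byte char #3 = E3 81 B4.
Offset 11: leading byte 0xF2 = 11110010 → 4-byte char #4 = F2 9A B2 A3.
Offset 15: leading byte 0xD8 = 11011000 → 2-byte char #5 = D8 AB.
Offset 17: leading byte 0xE0 = 11100000 → 3-byte char #6 = E0 A4 8F.
Offset 20: leading byte 0xF0 = 11110000 → 4-byte char #7 = F0 92 8E 93.
Leading byte 0xF0 = 11110000 matches 11110xxx → 4-byte sequence.
Byte 1: 0xF0 = 11110000, payload 000 (3 bits).
Byte 2: 0x92 = 10010010 (10xxxxxx ✓), payload 010010.
Byte 3: 0x8E = 10001110 (10xxxxxx ✓), payload 001110.
Byte 4: 0x93 = 10010011 (10xxxxxx ✓), payload 010011.
Concatenate: 000010010001110010011 = 0x12393 (21 bits → U+12393).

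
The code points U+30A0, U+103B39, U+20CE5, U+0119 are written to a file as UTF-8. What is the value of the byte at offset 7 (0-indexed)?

U+30A0 → 3-byte form E3 82 A0 at offsets 0–2.
U+103B39 → 4-byte form F4 83 AC B9 at offsets 3–6.
U+20CE5 → 4-byte form F0 A0 B3 A5 at offsets 7–10.
Offset 7 falls in char 3's range; it's byte 1 of F0 A0 B3 A5 = 0xF0.

0xF0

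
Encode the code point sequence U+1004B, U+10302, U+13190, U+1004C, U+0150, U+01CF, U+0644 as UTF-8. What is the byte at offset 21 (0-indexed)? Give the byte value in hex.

0x84

U+1004B → 4-byte form F0 90 81 8B at offsets 0–3.
U+10302 → 4-byte form F0 90 8C 82 at offsets 4–7.
U+13190 → 4-byte form F0 93 86 90 at offsets 8–11.
U+1004C → 4-byte form F0 90 81 8C at offsets 12–15.
U+0150 → 2-byte form C5 90 at offsets 16–17.
U+01CF → 2-byte form C7 8F at offsets 18–19.
U+0644 → 2-byte form D9 84 at offsets 20–21.
Offset 21 falls in char 7's range; it's byte 2 of D9 84 = 0x84.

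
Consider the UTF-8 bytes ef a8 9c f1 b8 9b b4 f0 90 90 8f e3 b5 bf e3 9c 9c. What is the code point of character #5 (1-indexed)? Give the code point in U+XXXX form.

Offset 0: leading byte 0xEF = 11101111 → 3-byte char #1 = EF A8 9C.
Offset 3: leading byte 0xF1 = 11110001 → 4-byte char #2 = F1 B8 9B B4.
Offset 7: leading byte 0xF0 = 11110000 → 4-byte char #3 = F0 90 90 8F.
Offset 11: leading byte 0xE3 = 11100011 → 3-byte char #4 = E3 B5 BF.
Offset 14: leading byte 0xE3 = 11100011 → 3-byte char #5 = E3 9C 9C.
Leading byte 0xE3 = 11100011 matches 1110xxxx → 3-byte sequence.
Byte 1: 0xE3 = 11100011, payload 0011 (4 bits).
Byte 2: 0x9C = 10011100 (10xxxxxx ✓), payload 011100.
Byte 3: 0x9C = 10011100 (10xxxxxx ✓), payload 011100.
Concatenate: 0011011100011100 = 0x371C (16 bits → U+371C).

U+371C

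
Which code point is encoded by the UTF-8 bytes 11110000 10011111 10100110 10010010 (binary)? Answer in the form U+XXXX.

Leading byte 0xF0 = 11110000 matches 11110xxx → 4-byte sequence.
Byte 1: 0xF0 = 11110000, payload 000 (3 bits).
Byte 2: 0x9F = 10011111 (10xxxxxx ✓), payload 011111.
Byte 3: 0xA6 = 10100110 (10xxxxxx ✓), payload 100110.
Byte 4: 0x92 = 10010010 (10xxxxxx ✓), payload 010010.
Concatenate: 000011111100110010010 = 0x1F992 (21 bits → U+1F992).

U+1F992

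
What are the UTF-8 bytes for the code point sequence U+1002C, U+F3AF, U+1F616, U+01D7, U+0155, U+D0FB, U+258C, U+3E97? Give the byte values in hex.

U+1002C: 4-byte form → F0 90 80 AC.
U+F3AF: 3-byte form → EF 8E AF.
U+1F616: 4-byte form → F0 9F 98 96.
U+01D7: 2-byte form → C7 97.
U+0155: 2-byte form → C5 95.
U+D0FB: 3-byte form → ED 83 BB.
U+258C: 3-byte form → E2 96 8C.
U+3E97: 3-byte form → E3 BA 97.
Concatenated (24 bytes): F0 90 80 AC EF 8E AF F0 9F 98 96 C7 97 C5 95 ED 83 BB E2 96 8C E3 BA 97.

F0 90 80 AC EF 8E AF F0 9F 98 96 C7 97 C5 95 ED 83 BB E2 96 8C E3 BA 97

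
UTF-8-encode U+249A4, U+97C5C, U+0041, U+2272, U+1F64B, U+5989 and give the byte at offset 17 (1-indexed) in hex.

0xE5

1-indexed offset 17 is 0-indexed offset 16.
U+249A4 → 4-byte form F0 A4 A6 A4 at offsets 0–3.
U+97C5C → 4-byte form F2 97 B1 9C at offsets 4–7.
U+0041 → 1-byte form 41 at offsets 8–8.
U+2272 → 3-byte form E2 89 B2 at offsets 9–11.
U+1F64B → 4-byte form F0 9F 99 8B at offsets 12–15.
U+5989 → 3-byte form E5 A6 89 at offsets 16–18.
Offset 16 falls in char 6's range; it's byte 1 of E5 A6 89 = 0xE5.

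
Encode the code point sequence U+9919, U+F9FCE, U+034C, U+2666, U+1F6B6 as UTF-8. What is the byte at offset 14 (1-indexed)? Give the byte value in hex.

0x9F

1-indexed offset 14 is 0-indexed offset 13.
U+9919 → 3-byte form E9 A4 99 at offsets 0–2.
U+F9FCE → 4-byte form F3 B9 BF 8E at offsets 3–6.
U+034C → 2-byte form CD 8C at offsets 7–8.
U+2666 → 3-byte form E2 99 A6 at offsets 9–11.
U+1F6B6 → 4-byte form F0 9F 9A B6 at offsets 12–15.
Offset 13 falls in char 5's range; it's byte 2 of F0 9F 9A B6 = 0x9F.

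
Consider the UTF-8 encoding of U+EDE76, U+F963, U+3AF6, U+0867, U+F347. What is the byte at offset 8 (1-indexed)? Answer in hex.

0xE3

1-indexed offset 8 is 0-indexed offset 7.
U+EDE76 → 4-byte form F3 AD B9 B6 at offsets 0–3.
U+F963 → 3-byte form EF A5 A3 at offsets 4–6.
U+3AF6 → 3-byte form E3 AB B6 at offsets 7–9.
Offset 7 falls in char 3's range; it's byte 1 of E3 AB B6 = 0xE3.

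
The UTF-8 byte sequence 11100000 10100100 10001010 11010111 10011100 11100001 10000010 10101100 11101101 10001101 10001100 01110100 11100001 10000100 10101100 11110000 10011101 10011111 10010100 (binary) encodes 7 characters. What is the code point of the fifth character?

Offset 0: leading byte 0xE0 = 11100000 → 3-byte char #1 = E0 A4 8A.
Offset 3: leading byte 0xD7 = 11010111 → 2-byte char #2 = D7 9C.
Offset 5: leading byte 0xE1 = 11100001 → 3-byte char #3 = E1 82 AC.
Offset 8: leading byte 0xED = 11101101 → 3-byte char #4 = ED 8D 8C.
Offset 11: leading byte 0x74 = 01110100 → 1-byte char #5 = 74.
Leading byte 0x74 = 01110100 matches 0xxxxxxx → 1-byte sequence.
Byte 1: 0x74 = 01110100, payload 1110100 (7 bits).
Concatenate: 1110100 = 0x74 (7 bits → U+0074).

U+0074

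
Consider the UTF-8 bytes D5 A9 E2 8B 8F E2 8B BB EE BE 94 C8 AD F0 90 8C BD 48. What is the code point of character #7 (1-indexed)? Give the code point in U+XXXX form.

Offset 0: leading byte 0xD5 = 11010101 → 2-byte char #1 = D5 A9.
Offset 2: leading byte 0xE2 = 11100010 → 3-byte char #2 = E2 8B 8F.
Offset 5: leading byte 0xE2 = 11100010 → 3-byte char #3 = E2 8B BB.
Offset 8: leading byte 0xEE = 11101110 → 3-byte char #4 = EE BE 94.
Offset 11: leading byte 0xC8 = 11001000 → 2-byte char #5 = C8 AD.
Offset 13: leading byte 0xF0 = 11110000 → 4-byte char #6 = F0 90 8C BD.
Offset 17: leading byte 0x48 = 01001000 → 1-byte char #7 = 48.
Leading byte 0x48 = 01001000 matches 0xxxxxxx → 1-byte sequence.
Byte 1: 0x48 = 01001000, payload 1001000 (7 bits).
Concatenate: 1001000 = 0x48 (7 bits → U+0048).

U+0048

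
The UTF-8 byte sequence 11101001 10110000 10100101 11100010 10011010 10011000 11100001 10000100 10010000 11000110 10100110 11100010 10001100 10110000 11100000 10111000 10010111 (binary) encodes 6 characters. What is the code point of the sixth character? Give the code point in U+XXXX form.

Offset 0: leading byte 0xE9 = 11101001 → 3-byte char #1 = E9 B0 A5.
Offset 3: leading byte 0xE2 = 11100010 → 3-byte char #2 = E2 9A 98.
Offset 6: leading byte 0xE1 = 11100001 → 3-byte char #3 = E1 84 90.
Offset 9: leading byte 0xC6 = 11000110 → 2-byte char #4 = C6 A6.
Offset 11: leading byte 0xE2 = 11100010 → 3-byte char #5 = E2 8C B0.
Offset 14: leading byte 0xE0 = 11100000 → 3-byte char #6 = E0 B8 97.
Leading byte 0xE0 = 11100000 matches 1110xxxx → 3-byte sequence.
Byte 1: 0xE0 = 11100000, payload 0000 (4 bits).
Byte 2: 0xB8 = 10111000 (10xxxxxx ✓), payload 111000.
Byte 3: 0x97 = 10010111 (10xxxxxx ✓), payload 010111.
Concatenate: 0000111000010111 = 0xE17 (16 bits → U+0E17).

U+0E17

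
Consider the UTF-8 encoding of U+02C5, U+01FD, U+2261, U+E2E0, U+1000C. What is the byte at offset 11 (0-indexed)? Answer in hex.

U+02C5 → 2-byte form CB 85 at offsets 0–1.
U+01FD → 2-byte form C7 BD at offsets 2–3.
U+2261 → 3-byte form E2 89 A1 at offsets 4–6.
U+E2E0 → 3-byte form EE 8B A0 at offsets 7–9.
U+1000C → 4-byte form F0 90 80 8C at offsets 10–13.
Offset 11 falls in char 5's range; it's byte 2 of F0 90 80 8C = 0x90.

0x90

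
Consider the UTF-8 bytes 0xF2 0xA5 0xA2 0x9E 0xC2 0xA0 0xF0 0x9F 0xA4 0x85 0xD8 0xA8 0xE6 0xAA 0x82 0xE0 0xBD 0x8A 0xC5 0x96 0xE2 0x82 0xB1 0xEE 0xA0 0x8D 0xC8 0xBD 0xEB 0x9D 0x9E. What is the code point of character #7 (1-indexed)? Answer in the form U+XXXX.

Offset 0: leading byte 0xF2 = 11110010 → 4-byte char #1 = F2 A5 A2 9E.
Offset 4: leading byte 0xC2 = 11000010 → 2-byte char #2 = C2 A0.
Offset 6: leading byte 0xF0 = 11110000 → 4-byte char #3 = F0 9F A4 85.
Offset 10: leading byte 0xD8 = 11011000 → 2-byte char #4 = D8 A8.
Offset 12: leading byte 0xE6 = 11100110 → 3-byte char #5 = E6 AA 82.
Offset 15: leading byte 0xE0 = 11100000 → 3-byte char #6 = E0 BD 8A.
Offset 18: leading byte 0xC5 = 11000101 → 2-byte char #7 = C5 96.
Leading byte 0xC5 = 11000101 matches 110xxxxx → 2-byte sequence.
Byte 1: 0xC5 = 11000101, payload 00101 (5 bits).
Byte 2: 0x96 = 10010110 (10xxxxxx ✓), payload 010110.
Concatenate: 00101010110 = 0x156 (11 bits → U+0156).

U+0156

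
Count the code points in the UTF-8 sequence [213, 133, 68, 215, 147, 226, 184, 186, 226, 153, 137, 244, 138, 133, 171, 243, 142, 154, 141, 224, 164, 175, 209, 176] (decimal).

Byte at offset 0: 0xD5 = 11010101 → 2-byte char (#1). Advance 2.
Byte at offset 2: 0x44 = 01000100 → 1-byte char (#2). Advance 1.
Byte at offset 3: 0xD7 = 11010111 → 2-byte char (#3). Advance 2.
Byte at offset 5: 0xE2 = 11100010 → 3-byte char (#4). Advance 3.
Byte at offset 8: 0xE2 = 11100010 → 3-byte char (#5). Advance 3.
Byte at offset 11: 0xF4 = 11110100 → 4-byte char (#6). Advance 4.
Byte at offset 15: 0xF3 = 11110011 → 4-byte char (#7). Advance 4.
Byte at offset 19: 0xE0 = 11100000 → 3-byte char (#8). Advance 3.
Byte at offset 22: 0xD1 = 11010001 → 2-byte char (#9). Advance 2.
Reached end at offset 24 after 9 code points.

9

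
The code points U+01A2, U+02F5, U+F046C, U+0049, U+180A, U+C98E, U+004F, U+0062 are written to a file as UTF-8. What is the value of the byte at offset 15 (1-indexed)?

0x8E

1-indexed offset 15 is 0-indexed offset 14.
U+01A2 → 2-byte form C6 A2 at offsets 0–1.
U+02F5 → 2-byte form CB B5 at offsets 2–3.
U+F046C → 4-byte form F3 B0 91 AC at offsets 4–7.
U+0049 → 1-byte form 49 at offsets 8–8.
U+180A → 3-byte form E1 A0 8A at offsets 9–11.
U+C98E → 3-byte form EC A6 8E at offsets 12–14.
Offset 14 falls in char 6's range; it's byte 3 of EC A6 8E = 0x8E.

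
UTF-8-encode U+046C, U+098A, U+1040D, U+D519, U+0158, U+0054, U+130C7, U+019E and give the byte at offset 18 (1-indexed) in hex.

0x83

1-indexed offset 18 is 0-indexed offset 17.
U+046C → 2-byte form D1 AC at offsets 0–1.
U+098A → 3-byte form E0 A6 8A at offsets 2–4.
U+1040D → 4-byte form F0 90 90 8D at offsets 5–8.
U+D519 → 3-byte form ED 94 99 at offsets 9–11.
U+0158 → 2-byte form C5 98 at offsets 12–13.
U+0054 → 1-byte form 54 at offsets 14–14.
U+130C7 → 4-byte form F0 93 83 87 at offsets 15–18.
Offset 17 falls in char 7's range; it's byte 3 of F0 93 83 87 = 0x83.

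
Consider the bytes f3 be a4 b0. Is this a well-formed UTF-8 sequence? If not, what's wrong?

Leading byte 0xF3 = 11110011 → 4-byte form.
Continuation bytes 0xBE=10111110, 0xA4=10100100, 0xB0=10110000 all match 10xxxxxx.
Decoded value 0xFE930 is ≥ 0x10000 (shortest form) and not a surrogate.

valid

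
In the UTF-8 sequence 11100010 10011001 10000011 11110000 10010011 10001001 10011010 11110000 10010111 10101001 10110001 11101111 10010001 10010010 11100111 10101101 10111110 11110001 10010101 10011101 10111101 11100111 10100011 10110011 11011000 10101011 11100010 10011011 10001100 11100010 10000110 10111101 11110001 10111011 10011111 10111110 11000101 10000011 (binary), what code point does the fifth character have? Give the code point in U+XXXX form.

Offset 0: leading byte 0xE2 = 11100010 → 3-byte char #1 = E2 99 83.
Offset 3: leading byte 0xF0 = 11110000 → 4-byte char #2 = F0 93 89 9A.
Offset 7: leading byte 0xF0 = 11110000 → 4-byte char #3 = F0 97 A9 B1.
Offset 11: leading byte 0xEF = 11101111 → 3-byte char #4 = EF 91 92.
Offset 14: leading byte 0xE7 = 11100111 → 3-byte char #5 = E7 AD BE.
Leading byte 0xE7 = 11100111 matches 1110xxxx → 3-byte sequence.
Byte 1: 0xE7 = 11100111, payload 0111 (4 bits).
Byte 2: 0xAD = 10101101 (10xxxxxx ✓), payload 101101.
Byte 3: 0xBE = 10111110 (10xxxxxx ✓), payload 111110.
Concatenate: 0111101101111110 = 0x7B7E (16 bits → U+7B7E).

U+7B7E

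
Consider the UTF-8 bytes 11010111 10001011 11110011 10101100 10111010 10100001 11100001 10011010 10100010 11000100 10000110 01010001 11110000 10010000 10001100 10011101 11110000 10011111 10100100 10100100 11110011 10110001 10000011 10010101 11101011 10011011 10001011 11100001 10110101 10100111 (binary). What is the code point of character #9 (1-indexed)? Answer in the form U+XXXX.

U+B6CB

Offset 0: leading byte 0xD7 = 11010111 → 2-byte char #1 = D7 8B.
Offset 2: leading byte 0xF3 = 11110011 → 4-byte char #2 = F3 AC BA A1.
Offset 6: leading byte 0xE1 = 11100001 → 3-byte char #3 = E1 9A A2.
Offset 9: leading byte 0xC4 = 11000100 → 2-byte char #4 = C4 86.
Offset 11: leading byte 0x51 = 01010001 → 1-byte char #5 = 51.
Offset 12: leading byte 0xF0 = 11110000 → 4-byte char #6 = F0 90 8C 9D.
Offset 16: leading byte 0xF0 = 11110000 → 4-byte char #7 = F0 9F A4 A4.
Offset 20: leading byte 0xF3 = 11110011 → 4-byte char #8 = F3 B1 83 95.
Offset 24: leading byte 0xEB = 11101011 → 3-byte char #9 = EB 9B 8B.
Leading byte 0xEB = 11101011 matches 1110xxxx → 3-byte sequence.
Byte 1: 0xEB = 11101011, payload 1011 (4 bits).
Byte 2: 0x9B = 10011011 (10xxxxxx ✓), payload 011011.
Byte 3: 0x8B = 10001011 (10xxxxxx ✓), payload 001011.
Concatenate: 1011011011001011 = 0xB6CB (16 bits → U+B6CB).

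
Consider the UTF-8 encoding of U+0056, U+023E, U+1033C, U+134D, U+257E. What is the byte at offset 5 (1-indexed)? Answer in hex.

1-indexed offset 5 is 0-indexed offset 4.
U+0056 → 1-byte form 56 at offsets 0–0.
U+023E → 2-byte form C8 BE at offsets 1–2.
U+1033C → 4-byte form F0 90 8C BC at offsets 3–6.
Offset 4 falls in char 3's range; it's byte 2 of F0 90 8C BC = 0x90.

0x90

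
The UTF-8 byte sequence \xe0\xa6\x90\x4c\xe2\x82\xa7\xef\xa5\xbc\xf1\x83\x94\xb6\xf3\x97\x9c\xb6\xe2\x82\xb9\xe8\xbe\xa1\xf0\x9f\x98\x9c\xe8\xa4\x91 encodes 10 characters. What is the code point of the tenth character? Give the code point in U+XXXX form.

Offset 0: leading byte 0xE0 = 11100000 → 3-byte char #1 = E0 A6 90.
Offset 3: leading byte 0x4C = 01001100 → 1-byte char #2 = 4C.
Offset 4: leading byte 0xE2 = 11100010 → 3-byte char #3 = E2 82 A7.
Offset 7: leading byte 0xEF = 11101111 → 3-byte char #4 = EF A5 BC.
Offset 10: leading byte 0xF1 = 11110001 → 4-byte char #5 = F1 83 94 B6.
Offset 14: leading byte 0xF3 = 11110011 → 4-byte char #6 = F3 97 9C B6.
Offset 18: leading byte 0xE2 = 11100010 → 3-byte char #7 = E2 82 B9.
Offset 21: leading byte 0xE8 = 11101000 → 3-byte char #8 = E8 BE A1.
Offset 24: leading byte 0xF0 = 11110000 → 4-byte char #9 = F0 9F 98 9C.
Offset 28: leading byte 0xE8 = 11101000 → 3-byte char #10 = E8 A4 91.
Leading byte 0xE8 = 11101000 matches 1110xxxx → 3-byte sequence.
Byte 1: 0xE8 = 11101000, payload 1000 (4 bits).
Byte 2: 0xA4 = 10100100 (10xxxxxx ✓), payload 100100.
Byte 3: 0x91 = 10010001 (10xxxxxx ✓), payload 010001.
Concatenate: 1000100100010001 = 0x8911 (16 bits → U+8911).

U+8911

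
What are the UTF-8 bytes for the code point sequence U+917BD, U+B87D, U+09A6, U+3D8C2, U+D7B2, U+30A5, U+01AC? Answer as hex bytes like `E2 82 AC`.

F2 91 9E BD EB A1 BD E0 A6 A6 F0 BD A3 82 ED 9E B2 E3 82 A5 C6 AC

U+917BD: 4-byte form → F2 91 9E BD.
U+B87D: 3-byte form → EB A1 BD.
U+09A6: 3-byte form → E0 A6 A6.
U+3D8C2: 4-byte form → F0 BD A3 82.
U+D7B2: 3-byte form → ED 9E B2.
U+30A5: 3-byte form → E3 82 A5.
U+01AC: 2-byte form → C6 AC.
Concatenated (22 bytes): F2 91 9E BD EB A1 BD E0 A6 A6 F0 BD A3 82 ED 9E B2 E3 82 A5 C6 AC.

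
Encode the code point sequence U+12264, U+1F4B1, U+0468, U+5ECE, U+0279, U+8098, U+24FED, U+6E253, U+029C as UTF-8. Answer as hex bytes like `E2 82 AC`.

U+12264: 4-byte form → F0 92 89 A4.
U+1F4B1: 4-byte form → F0 9F 92 B1.
U+0468: 2-byte form → D1 A8.
U+5ECE: 3-byte form → E5 BB 8E.
U+0279: 2-byte form → C9 B9.
U+8098: 3-byte form → E8 82 98.
U+24FED: 4-byte form → F0 A4 BF AD.
U+6E253: 4-byte form → F1 AE 89 93.
U+029C: 2-byte form → CA 9C.
Concatenated (28 bytes): F0 92 89 A4 F0 9F 92 B1 D1 A8 E5 BB 8E C9 B9 E8 82 98 F0 A4 BF AD F1 AE 89 93 CA 9C.

F0 92 89 A4 F0 9F 92 B1 D1 A8 E5 BB 8E C9 B9 E8 82 98 F0 A4 BF AD F1 AE 89 93 CA 9C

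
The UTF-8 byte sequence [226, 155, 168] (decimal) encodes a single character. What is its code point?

Leading byte 0xE2 = 11100010 matches 1110xxxx → 3-byte sequence.
Byte 1: 0xE2 = 11100010, payload 0010 (4 bits).
Byte 2: 0x9B = 10011011 (10xxxxxx ✓), payload 011011.
Byte 3: 0xA8 = 10101000 (10xxxxxx ✓), payload 101000.
Concatenate: 0010011011101000 = 0x26E8 (16 bits → U+26E8).

U+26E8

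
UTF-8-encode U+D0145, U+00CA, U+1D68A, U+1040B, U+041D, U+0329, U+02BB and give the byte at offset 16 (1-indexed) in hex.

1-indexed offset 16 is 0-indexed offset 15.
U+D0145 → 4-byte form F3 90 85 85 at offsets 0–3.
U+00CA → 2-byte form C3 8A at offsets 4–5.
U+1D68A → 4-byte form F0 9D 9A 8A at offsets 6–9.
U+1040B → 4-byte form F0 90 90 8B at offsets 10–13.
U+041D → 2-byte form D0 9D at offsets 14–15.
Offset 15 falls in char 5's range; it's byte 2 of D0 9D = 0x9D.

0x9D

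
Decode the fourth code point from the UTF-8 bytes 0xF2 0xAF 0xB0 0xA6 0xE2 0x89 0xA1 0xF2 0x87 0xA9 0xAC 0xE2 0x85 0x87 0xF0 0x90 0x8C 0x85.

Offset 0: leading byte 0xF2 = 11110010 → 4-byte char #1 = F2 AF B0 A6.
Offset 4: leading byte 0xE2 = 11100010 → 3-byte char #2 = E2 89 A1.
Offset 7: leading byte 0xF2 = 11110010 → 4-byte char #3 = F2 87 A9 AC.
Offset 11: leading byte 0xE2 = 11100010 → 3-byte char #4 = E2 85 87.
Leading byte 0xE2 = 11100010 matches 1110xxxx → 3-byte sequence.
Byte 1: 0xE2 = 11100010, payload 0010 (4 bits).
Byte 2: 0x85 = 10000101 (10xxxxxx ✓), payload 000101.
Byte 3: 0x87 = 10000111 (10xxxxxx ✓), payload 000111.
Concatenate: 0010000101000111 = 0x2147 (16 bits → U+2147).

U+2147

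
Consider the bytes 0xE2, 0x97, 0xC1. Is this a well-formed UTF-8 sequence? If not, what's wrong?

Leading byte 0xE2 = 11100010 → 3-byte form.
Byte 3 is 0xC1 = 11000001, which is not 10xxxxxx — expected a continuation byte.

invalid (non-continuation byte where continuation expected)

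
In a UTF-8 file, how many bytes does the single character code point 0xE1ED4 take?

U+E1ED4 = 0xE1ED4. UTF-8 uses 1 byte below 0x80, 2 below 0x800, 3 below 0x10000, 4 up to 0x10FFFF. 0xE1ED4 is in U+10000–U+10FFFF → 4 bytes.

4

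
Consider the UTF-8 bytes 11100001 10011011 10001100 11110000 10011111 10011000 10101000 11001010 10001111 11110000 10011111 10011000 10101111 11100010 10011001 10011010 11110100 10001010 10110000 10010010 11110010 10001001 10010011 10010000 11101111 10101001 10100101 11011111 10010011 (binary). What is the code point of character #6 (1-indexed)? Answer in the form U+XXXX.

Offset 0: leading byte 0xE1 = 11100001 → 3-byte char #1 = E1 9B 8C.
Offset 3: leading byte 0xF0 = 11110000 → 4-byte char #2 = F0 9F 98 A8.
Offset 7: leading byte 0xCA = 11001010 → 2-byte char #3 = CA 8F.
Offset 9: leading byte 0xF0 = 11110000 → 4-byte char #4 = F0 9F 98 AF.
Offset 13: leading byte 0xE2 = 11100010 → 3-byte char #5 = E2 99 9A.
Offset 16: leading byte 0xF4 = 11110100 → 4-byte char #6 = F4 8A B0 92.
Leading byte 0xF4 = 11110100 matches 11110xxx → 4-byte sequence.
Byte 1: 0xF4 = 11110100, payload 100 (3 bits).
Byte 2: 0x8A = 10001010 (10xxxxxx ✓), payload 001010.
Byte 3: 0xB0 = 10110000 (10xxxxxx ✓), payload 110000.
Byte 4: 0x92 = 10010010 (10xxxxxx ✓), payload 010010.
Concatenate: 100001010110000010010 = 0x10AC12 (21 bits → U+10AC12).

U+10AC12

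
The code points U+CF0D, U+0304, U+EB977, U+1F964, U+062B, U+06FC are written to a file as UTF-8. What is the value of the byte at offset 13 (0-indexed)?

U+CF0D → 3-byte form EC BC 8D at offsets 0–2.
U+0304 → 2-byte form CC 84 at offsets 3–4.
U+EB977 → 4-byte form F3 AB A5 B7 at offsets 5–8.
U+1F964 → 4-byte form F0 9F A5 A4 at offsets 9–12.
U+062B → 2-byte form D8 AB at offsets 13–14.
Offset 13 falls in char 5's range; it's byte 1 of D8 AB = 0xD8.

0xD8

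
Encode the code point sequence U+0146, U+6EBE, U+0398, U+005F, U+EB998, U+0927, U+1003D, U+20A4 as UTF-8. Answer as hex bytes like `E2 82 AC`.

U+0146: 2-byte form → C5 86.
U+6EBE: 3-byte form → E6 BA BE.
U+0398: 2-byte form → CE 98.
U+005F: 1-byte form → 5F.
U+EB998: 4-byte form → F3 AB A6 98.
U+0927: 3-byte form → E0 A4 A7.
U+1003D: 4-byte form → F0 90 80 BD.
U+20A4: 3-byte form → E2 82 A4.
Concatenated (22 bytes): C5 86 E6 BA BE CE 98 5F F3 AB A6 98 E0 A4 A7 F0 90 80 BD E2 82 A4.

C5 86 E6 BA BE CE 98 5F F3 AB A6 98 E0 A4 A7 F0 90 80 BD E2 82 A4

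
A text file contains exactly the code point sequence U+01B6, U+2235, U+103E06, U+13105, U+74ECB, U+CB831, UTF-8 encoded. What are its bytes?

U+01B6: 2-byte form → C6 B6.
U+2235: 3-byte form → E2 88 B5.
U+103E06: 4-byte form → F4 83 B8 86.
U+13105: 4-byte form → F0 93 84 85.
U+74ECB: 4-byte form → F1 B4 BB 8B.
U+CB831: 4-byte form → F3 8B A0 B1.
Concatenated (21 bytes): C6 B6 E2 88 B5 F4 83 B8 86 F0 93 84 85 F1 B4 BB 8B F3 8B A0 B1.

C6 B6 E2 88 B5 F4 83 B8 86 F0 93 84 85 F1 B4 BB 8B F3 8B A0 B1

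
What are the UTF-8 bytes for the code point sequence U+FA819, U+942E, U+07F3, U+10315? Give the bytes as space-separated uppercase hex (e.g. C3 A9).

U+FA819: 4-byte form → F3 BA A0 99.
U+942E: 3-byte form → E9 90 AE.
U+07F3: 2-byte form → DF B3.
U+10315: 4-byte form → F0 90 8C 95.
Concatenated (13 bytes): F3 BA A0 99 E9 90 AE DF B3 F0 90 8C 95.

F3 BA A0 99 E9 90 AE DF B3 F0 90 8C 95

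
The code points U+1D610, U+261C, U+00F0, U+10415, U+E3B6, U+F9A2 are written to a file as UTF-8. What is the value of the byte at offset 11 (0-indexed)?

U+1D610 → 4-byte form F0 9D 98 90 at offsets 0–3.
U+261C → 3-byte form E2 98 9C at offsets 4–6.
U+00F0 → 2-byte form C3 B0 at offsets 7–8.
U+10415 → 4-byte form F0 90 90 95 at offsets 9–12.
Offset 11 falls in char 4's range; it's byte 3 of F0 90 90 95 = 0x90.

0x90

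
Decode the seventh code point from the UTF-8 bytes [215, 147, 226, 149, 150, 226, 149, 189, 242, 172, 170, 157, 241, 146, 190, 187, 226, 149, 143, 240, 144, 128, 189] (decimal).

U+1003D

Offset 0: leading byte 0xD7 = 11010111 → 2-byte char #1 = D7 93.
Offset 2: leading byte 0xE2 = 11100010 → 3-byte char #2 = E2 95 96.
Offset 5: leading byte 0xE2 = 11100010 → 3-byte char #3 = E2 95 BD.
Offset 8: leading byte 0xF2 = 11110010 → 4-byte char #4 = F2 AC AA 9D.
Offset 12: leading byte 0xF1 = 11110001 → 4-byte char #5 = F1 92 BE BB.
Offset 16: leading byte 0xE2 = 11100010 → 3-byte char #6 = E2 95 8F.
Offset 19: leading byte 0xF0 = 11110000 → 4-byte char #7 = F0 90 80 BD.
Leading byte 0xF0 = 11110000 matches 11110xxx → 4-byte sequence.
Byte 1: 0xF0 = 11110000, payload 000 (3 bits).
Byte 2: 0x90 = 10010000 (10xxxxxx ✓), payload 010000.
Byte 3: 0x80 = 10000000 (10xxxxxx ✓), payload 000000.
Byte 4: 0xBD = 10111101 (10xxxxxx ✓), payload 111101.
Concatenate: 000010000000000111101 = 0x1003D (21 bits → U+1003D).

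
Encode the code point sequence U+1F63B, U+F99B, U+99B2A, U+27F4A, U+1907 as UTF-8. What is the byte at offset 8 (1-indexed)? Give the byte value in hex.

1-indexed offset 8 is 0-indexed offset 7.
U+1F63B → 4-byte form F0 9F 98 BB at offsets 0–3.
U+F99B → 3-byte form EF A6 9B at offsets 4–6.
U+99B2A → 4-byte form F2 99 AC AA at offsets 7–10.
Offset 7 falls in char 3's range; it's byte 1 of F2 99 AC AA = 0xF2.

0xF2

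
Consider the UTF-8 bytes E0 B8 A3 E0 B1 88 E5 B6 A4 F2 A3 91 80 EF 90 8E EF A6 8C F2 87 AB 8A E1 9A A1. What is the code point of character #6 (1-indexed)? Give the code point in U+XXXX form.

U+F98C

Offset 0: leading byte 0xE0 = 11100000 → 3-byte char #1 = E0 B8 A3.
Offset 3: leading byte 0xE0 = 11100000 → 3-byte char #2 = E0 B1 88.
Offset 6: leading byte 0xE5 = 11100101 → 3-byte char #3 = E5 B6 A4.
Offset 9: leading byte 0xF2 = 11110010 → 4-byte char #4 = F2 A3 91 80.
Offset 13: leading byte 0xEF = 11101111 → 3-byte char #5 = EF 90 8E.
Offset 16: leading byte 0xEF = 11101111 → 3-byte char #6 = EF A6 8C.
Leading byte 0xEF = 11101111 matches 1110xxxx → 3-byte sequence.
Byte 1: 0xEF = 11101111, payload 1111 (4 bits).
Byte 2: 0xA6 = 10100110 (10xxxxxx ✓), payload 100110.
Byte 3: 0x8C = 10001100 (10xxxxxx ✓), payload 001100.
Concatenate: 1111100110001100 = 0xF98C (16 bits → U+F98C).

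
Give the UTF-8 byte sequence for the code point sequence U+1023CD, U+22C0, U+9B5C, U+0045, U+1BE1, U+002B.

U+1023CD: 4-byte form → F4 82 8F 8D.
U+22C0: 3-byte form → E2 8B 80.
U+9B5C: 3-byte form → E9 AD 9C.
U+0045: 1-byte form → 45.
U+1BE1: 3-byte form → E1 AF A1.
U+002B: 1-byte form → 2B.
Concatenated (15 bytes): F4 82 8F 8D E2 8B 80 E9 AD 9C 45 E1 AF A1 2B.

F4 82 8F 8D E2 8B 80 E9 AD 9C 45 E1 AF A1 2B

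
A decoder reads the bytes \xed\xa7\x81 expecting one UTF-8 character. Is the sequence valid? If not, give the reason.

invalid (encodes a surrogate (U+D800–U+DFFF))

Structurally a 3-byte sequence; payload = 0xD9C1.
But 0xD9C1 is in U+D800–U+DFFF, the surrogate range. Surrogates are not Unicode scalar values and are forbidden in UTF-8.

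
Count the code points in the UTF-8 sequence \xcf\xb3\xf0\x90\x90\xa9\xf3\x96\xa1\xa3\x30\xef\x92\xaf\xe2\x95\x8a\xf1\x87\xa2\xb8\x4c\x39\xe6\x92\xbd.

Byte at offset 0: 0xCF = 11001111 → 2-byte char (#1). Advance 2.
Byte at offset 2: 0xF0 = 11110000 → 4-byte char (#2). Advance 4.
Byte at offset 6: 0xF3 = 11110011 → 4-byte char (#3). Advance 4.
Byte at offset 10: 0x30 = 00110000 → 1-byte char (#4). Advance 1.
Byte at offset 11: 0xEF = 11101111 → 3-byte char (#5). Advance 3.
Byte at offset 14: 0xE2 = 11100010 → 3-byte char (#6). Advance 3.
Byte at offset 17: 0xF1 = 11110001 → 4-byte char (#7). Advance 4.
Byte at offset 21: 0x4C = 01001100 → 1-byte char (#8). Advance 1.
Byte at offset 22: 0x39 = 00111001 → 1-byte char (#9). Advance 1.
Byte at offset 23: 0xE6 = 11100110 → 3-byte char (#10). Advance 3.
Reached end at offset 26 after 10 code points.

10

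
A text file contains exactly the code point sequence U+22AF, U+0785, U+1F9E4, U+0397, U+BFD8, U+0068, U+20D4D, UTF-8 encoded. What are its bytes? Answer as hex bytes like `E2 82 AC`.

U+22AF: 3-byte form → E2 8A AF.
U+0785: 2-byte form → DE 85.
U+1F9E4: 4-byte form → F0 9F A7 A4.
U+0397: 2-byte form → CE 97.
U+BFD8: 3-byte form → EB BF 98.
U+0068: 1-byte form → 68.
U+20D4D: 4-byte form → F0 A0 B5 8D.
Concatenated (19 bytes): E2 8A AF DE 85 F0 9F A7 A4 CE 97 EB BF 98 68 F0 A0 B5 8D.

E2 8A AF DE 85 F0 9F A7 A4 CE 97 EB BF 98 68 F0 A0 B5 8D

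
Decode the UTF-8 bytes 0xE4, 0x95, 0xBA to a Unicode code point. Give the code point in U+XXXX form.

U+457A

Leading byte 0xE4 = 11100100 matches 1110xxxx → 3-byte sequence.
Byte 1: 0xE4 = 11100100, payload 0100 (4 bits).
Byte 2: 0x95 = 10010101 (10xxxxxx ✓), payload 010101.
Byte 3: 0xBA = 10111010 (10xxxxxx ✓), payload 111010.
Concatenate: 0100010101111010 = 0x457A (16 bits → U+457A).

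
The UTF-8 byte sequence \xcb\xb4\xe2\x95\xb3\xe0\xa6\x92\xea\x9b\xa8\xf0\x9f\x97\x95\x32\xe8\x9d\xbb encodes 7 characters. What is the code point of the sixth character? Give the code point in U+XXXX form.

U+0032

Offset 0: leading byte 0xCB = 11001011 → 2-byte char #1 = CB B4.
Offset 2: leading byte 0xE2 = 11100010 → 3-byte char #2 = E2 95 B3.
Offset 5: leading byte 0xE0 = 11100000 → 3-byte char #3 = E0 A6 92.
Offset 8: leading byte 0xEA = 11101010 → 3-byte char #4 = EA 9B A8.
Offset 11: leading byte 0xF0 = 11110000 → 4-byte char #5 = F0 9F 97 95.
Offset 15: leading byte 0x32 = 00110010 → 1-byte char #6 = 32.
Leading byte 0x32 = 00110010 matches 0xxxxxxx → 1-byte sequence.
Byte 1: 0x32 = 00110010, payload 0110010 (7 bits).
Concatenate: 0110010 = 0x32 (7 bits → U+0032).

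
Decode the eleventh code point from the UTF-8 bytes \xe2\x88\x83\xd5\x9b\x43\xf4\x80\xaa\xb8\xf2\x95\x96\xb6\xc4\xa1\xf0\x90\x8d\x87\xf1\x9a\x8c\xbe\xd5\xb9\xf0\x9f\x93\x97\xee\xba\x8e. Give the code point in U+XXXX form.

U+EE8E

Offset 0: leading byte 0xE2 = 11100010 → 3-byte char #1 = E2 88 83.
Offset 3: leading byte 0xD5 = 11010101 → 2-byte char #2 = D5 9B.
Offset 5: leading byte 0x43 = 01000011 → 1-byte char #3 = 43.
Offset 6: leading byte 0xF4 = 11110100 → 4-byte char #4 = F4 80 AA B8.
Offset 10: leading byte 0xF2 = 11110010 → 4-byte char #5 = F2 95 96 B6.
Offset 14: leading byte 0xC4 = 11000100 → 2-byte char #6 = C4 A1.
Offset 16: leading byte 0xF0 = 11110000 → 4-byte char #7 = F0 90 8D 87.
Offset 20: leading byte 0xF1 = 11110001 → 4-byte char #8 = F1 9A 8C BE.
Offset 24: leading byte 0xD5 = 11010101 → 2-byte char #9 = D5 B9.
Offset 26: leading byte 0xF0 = 11110000 → 4-byte char #10 = F0 9F 93 97.
Offset 30: leading byte 0xEE = 11101110 → 3-byte char #11 = EE BA 8E.
Leading byte 0xEE = 11101110 matches 1110xxxx → 3-byte sequence.
Byte 1: 0xEE = 11101110, payload 1110 (4 bits).
Byte 2: 0xBA = 10111010 (10xxxxxx ✓), payload 111010.
Byte 3: 0x8E = 10001110 (10xxxxxx ✓), payload 001110.
Concatenate: 1110111010001110 = 0xEE8E (16 bits → U+EE8E).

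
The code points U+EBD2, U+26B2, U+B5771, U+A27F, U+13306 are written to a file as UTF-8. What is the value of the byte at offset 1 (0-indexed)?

0xAF

U+EBD2 → 3-byte form EE AF 92 at offsets 0–2.
Offset 1 falls in char 1's range; it's byte 2 of EE AF 92 = 0xAF.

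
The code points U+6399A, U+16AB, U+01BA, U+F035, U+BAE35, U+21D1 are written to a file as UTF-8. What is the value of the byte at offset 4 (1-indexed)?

0x9A

1-indexed offset 4 is 0-indexed offset 3.
U+6399A → 4-byte form F1 A3 A6 9A at offsets 0–3.
Offset 3 falls in char 1's range; it's byte 4 of F1 A3 A6 9A = 0x9A.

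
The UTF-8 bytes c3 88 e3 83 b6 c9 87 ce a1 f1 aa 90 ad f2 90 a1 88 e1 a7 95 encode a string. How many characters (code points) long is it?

Byte at offset 0: 0xC3 = 11000011 → 2-byte char (#1). Advance 2.
Byte at offset 2: 0xE3 = 11100011 → 3-byte char (#2). Advance 3.
Byte at offset 5: 0xC9 = 11001001 → 2-byte char (#3). Advance 2.
Byte at offset 7: 0xCE = 11001110 → 2-byte char (#4). Advance 2.
Byte at offset 9: 0xF1 = 11110001 → 4-byte char (#5). Advance 4.
Byte at offset 13: 0xF2 = 11110010 → 4-byte char (#6). Advance 4.
Byte at offset 17: 0xE1 = 11100001 → 3-byte char (#7). Advance 3.
Reached end at offset 20 after 7 code points.

7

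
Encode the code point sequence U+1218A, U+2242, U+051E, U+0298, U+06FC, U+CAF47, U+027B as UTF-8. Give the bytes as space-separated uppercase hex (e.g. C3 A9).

F0 92 86 8A E2 89 82 D4 9E CA 98 DB BC F3 8A BD 87 C9 BB

U+1218A: 4-byte form → F0 92 86 8A.
U+2242: 3-byte form → E2 89 82.
U+051E: 2-byte form → D4 9E.
U+0298: 2-byte form → CA 98.
U+06FC: 2-byte form → DB BC.
U+CAF47: 4-byte form → F3 8A BD 87.
U+027B: 2-byte form → C9 BB.
Concatenated (19 bytes): F0 92 86 8A E2 89 82 D4 9E CA 98 DB BC F3 8A BD 87 C9 BB.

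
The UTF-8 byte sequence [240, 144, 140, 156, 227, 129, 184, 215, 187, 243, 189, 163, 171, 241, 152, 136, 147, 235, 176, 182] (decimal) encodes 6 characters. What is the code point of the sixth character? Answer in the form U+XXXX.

Offset 0: leading byte 0xF0 = 11110000 → 4-byte char #1 = F0 90 8C 9C.
Offset 4: leading byte 0xE3 = 11100011 → 3-byte char #2 = E3 81 B8.
Offset 7: leading byte 0xD7 = 11010111 → 2-byte char #3 = D7 BB.
Offset 9: leading byte 0xF3 = 11110011 → 4-byte char #4 = F3 BD A3 AB.
Offset 13: leading byte 0xF1 = 11110001 → 4-byte char #5 = F1 98 88 93.
Offset 17: leading byte 0xEB = 11101011 → 3-byte char #6 = EB B0 B6.
Leading byte 0xEB = 11101011 matches 1110xxxx → 3-byte sequence.
Byte 1: 0xEB = 11101011, payload 1011 (4 bits).
Byte 2: 0xB0 = 10110000 (10xxxxxx ✓), payload 110000.
Byte 3: 0xB6 = 10110110 (10xxxxxx ✓), payload 110110.
Concatenate: 1011110000110110 = 0xBC36 (16 bits → U+BC36).

U+BC36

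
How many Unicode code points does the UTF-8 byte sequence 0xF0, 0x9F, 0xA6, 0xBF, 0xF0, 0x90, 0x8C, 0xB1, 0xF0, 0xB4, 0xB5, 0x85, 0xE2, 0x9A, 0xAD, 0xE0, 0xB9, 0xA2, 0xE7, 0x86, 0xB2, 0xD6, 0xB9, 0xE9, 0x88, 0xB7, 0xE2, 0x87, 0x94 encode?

Byte at offset 0: 0xF0 = 11110000 → 4-byte char (#1). Advance 4.
Byte at offset 4: 0xF0 = 11110000 → 4-byte char (#2). Advance 4.
Byte at offset 8: 0xF0 = 11110000 → 4-byte char (#3). Advance 4.
Byte at offset 12: 0xE2 = 11100010 → 3-byte char (#4). Advance 3.
Byte at offset 15: 0xE0 = 11100000 → 3-byte char (#5). Advance 3.
Byte at offset 18: 0xE7 = 11100111 → 3-byte char (#6). Advance 3.
Byte at offset 21: 0xD6 = 11010110 → 2-byte char (#7). Advance 2.
Byte at offset 23: 0xE9 = 11101001 → 3-byte char (#8). Advance 3.
Byte at offset 26: 0xE2 = 11100010 → 3-byte char (#9). Advance 3.
Reached end at offset 29 after 9 code points.

9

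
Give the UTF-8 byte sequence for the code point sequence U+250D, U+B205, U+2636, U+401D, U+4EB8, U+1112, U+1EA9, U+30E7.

E2 94 8D EB 88 85 E2 98 B6 E4 80 9D E4 BA B8 E1 84 92 E1 BA A9 E3 83 A7

U+250D: 3-byte form → E2 94 8D.
U+B205: 3-byte form → EB 88 85.
U+2636: 3-byte form → E2 98 B6.
U+401D: 3-byte form → E4 80 9D.
U+4EB8: 3-byte form → E4 BA B8.
U+1112: 3-byte form → E1 84 92.
U+1EA9: 3-byte form → E1 BA A9.
U+30E7: 3-byte form → E3 83 A7.
Concatenated (24 bytes): E2 94 8D EB 88 85 E2 98 B6 E4 80 9D E4 BA B8 E1 84 92 E1 BA A9 E3 83 A7.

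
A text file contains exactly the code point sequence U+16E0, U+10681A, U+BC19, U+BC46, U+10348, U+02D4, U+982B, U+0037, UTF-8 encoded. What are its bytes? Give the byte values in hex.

E1 9B A0 F4 86 A0 9A EB B0 99 EB B1 86 F0 90 8D 88 CB 94 E9 A0 AB 37

U+16E0: 3-byte form → E1 9B A0.
U+10681A: 4-byte form → F4 86 A0 9A.
U+BC19: 3-byte form → EB B0 99.
U+BC46: 3-byte form → EB B1 86.
U+10348: 4-byte form → F0 90 8D 88.
U+02D4: 2-byte form → CB 94.
U+982B: 3-byte form → E9 A0 AB.
U+0037: 1-byte form → 37.
Concatenated (23 bytes): E1 9B A0 F4 86 A0 9A EB B0 99 EB B1 86 F0 90 8D 88 CB 94 E9 A0 AB 37.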